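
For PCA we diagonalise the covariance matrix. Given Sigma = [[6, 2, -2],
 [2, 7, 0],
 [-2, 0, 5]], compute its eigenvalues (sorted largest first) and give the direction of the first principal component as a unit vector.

Step 1 — characteristic polynomial p(λ) = det(λI - Sigma) = λ³ - tr·λ² + c_1·λ - det, where tr = trace, c_1 = sum of the principal 2×2 minors, det = det(Sigma):
  tr = 6 + 7 + 5 = 18,
  c_1 = (6·7 - (2)²) + (6·5 - (-2)²) + (7·5 - (0)²) = 38 + 26 + 35 = 99,
  det = 6·(7·5 - (0)²) - (2)·((2)·5 - (0)·(-2)) + (-2)·((2)·(0) - 7·(-2)) = 6·(35) - (2)·(10) + (-2)·(14) = 162.
  So p(λ) = λ³ - 18λ² + 99λ - 162.
Step 2 — look for an integer root (rational root theorem: any rational root is an integer divisor of 162). Testing λ = 3:
  p(3) = 27 - 162 + 297 - 162 = 0  ✓
  Dividing out (λ - 3): p(λ) = (λ - 3)(λ² - 15λ + 54).
Step 3 — remaining eigenvalues from the quadratic λ² - 15λ + 54 = 0:
  Δ = 15² - 4·54 = 225 - 216 = 9,  λ = (15 ± √9)/2 = (15 ± 3)/2 = 9 or 6.
  Sorted: λ_1 = 9,  λ_2 = 6,  λ_3 = 3  (check: sum = 18 = tr ✓).

Step 4 — unit eigenvector for λ_1 = 9: v spans the null space of (Sigma - λ_1 I), whose rows are
  r_1 = (-3, 2, -2),  r_2 = (2, -2, 0),  r_3 = (-2, 0, -4).
  v is orthogonal to every row, so take v ∝ r_1 × r_2 = ((2)·(0) - (-2)·(-2), (-2)·(2) - (-3)·(0), (-3)·(-2) - (2)·(2)) = (-4, -4, 2).
  Rescale (divide by 2; multiply by -1 so the first nonzero entry is positive): u = (2, 2, -1).
  ||u|| = √((2)² + (2)² + (-1)²) = √(9) = 3,  v_1 = u/||u|| ≈ (0.6667, 0.6667, -0.3333) (||v_1|| = 1).

λ_1 = 9,  λ_2 = 6,  λ_3 = 3;  v_1 ≈ (0.6667, 0.6667, -0.3333)


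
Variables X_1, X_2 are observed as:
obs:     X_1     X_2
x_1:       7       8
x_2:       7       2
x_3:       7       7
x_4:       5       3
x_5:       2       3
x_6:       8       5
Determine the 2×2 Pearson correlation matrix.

Step 1 — column means:
  mean(X_1) = (7 + 7 + 7 + 5 + 2 + 8) / 6 = 36/6 = 6
  mean(X_2) = (8 + 2 + 7 + 3 + 3 + 5) / 6 = 28/6 = 4.6667

Step 2 — sample variances and covariances s[i,j] = (1/(n-1)) · Σ_k (x_{k,i} - mean_i) · (x_{k,j} - mean_j), with n-1 = 5:
  s[X_1,X_1] = ((1)·(1) + (1)·(1) + (1)·(1) + (-1)·(-1) + (-4)·(-4) + (2)·(2)) / 5 = 24/5 = 4.8
  s[X_1,X_2] = ((1)·(3.3333) + (1)·(-2.6667) + (1)·(2.3333) + (-1)·(-1.6667) + (-4)·(-1.6667) + (2)·(0.3333)) / 5 = 12/5 = 2.4
  s[X_2,X_2] = ((3.3333)·(3.3333) + (-2.6667)·(-2.6667) + (2.3333)·(2.3333) + (-1.6667)·(-1.6667) + (-1.6667)·(-1.6667) + (0.3333)·(0.3333)) / 5 = 29.3333/5 = 5.8667
  Sample standard deviations s_i = √(s[i,i]):
  s(X_1) = √(4.8) = 2.1909
  s(X_2) = √(5.8667) = 2.4221

Step 3 — r_{ij} = s_{ij} / (s_i · s_j):
  r[X_1,X_1] = 1 (diagonal).
  r[X_1,X_2] = 2.4 / (2.1909 · 2.4221) = 2.4 / 5.3066 = 0.4523
  r[X_2,X_2] = 1 (diagonal).

R is symmetric with unit diagonal. Assembling:

R = [[1, 0.4523],
 [0.4523, 1]]


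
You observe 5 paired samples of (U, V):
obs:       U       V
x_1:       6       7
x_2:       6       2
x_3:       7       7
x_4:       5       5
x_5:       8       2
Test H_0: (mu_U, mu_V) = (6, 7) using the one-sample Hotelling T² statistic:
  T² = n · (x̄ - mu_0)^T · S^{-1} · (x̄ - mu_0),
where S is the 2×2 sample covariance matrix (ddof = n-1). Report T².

Step 1 — sample mean vector:
  mean(U) = (6 + 6 + 7 + 5 + 8) / 5 = 32/5 = 6.4
  mean(V) = (7 + 2 + 7 + 5 + 2) / 5 = 23/5 = 4.6
  x̄ = (6.4, 4.6),  deviation x̄ - mu_0 = (6.4, 4.6) - (6, 7) = (0.4, -2.4).

Step 2 — sample covariance matrix, S[i,j] = (1/(n-1)) · Σ_k (x_{k,i} - mean_i) · (x_{k,j} - mean_j), divisor n-1 = 4:
  S[U,U] = ((-0.4)·(-0.4) + (-0.4)·(-0.4) + (0.6)·(0.6) + (-1.4)·(-1.4) + (1.6)·(1.6)) / 4 = 5.2/4 = 1.3
  S[U,V] = ((-0.4)·(2.4) + (-0.4)·(-2.6) + (0.6)·(2.4) + (-1.4)·(0.4) + (1.6)·(-2.6)) / 4 = -3.2/4 = -0.8
  S[V,V] = ((2.4)·(2.4) + (-2.6)·(-2.6) + (2.4)·(2.4) + (0.4)·(0.4) + (-2.6)·(-2.6)) / 4 = 25.2/4 = 6.3
  S = [[1.3, -0.8],
 [-0.8, 6.3]].

Step 3 — invert S. det(S) = 1.3·6.3 - (-0.8)² = 7.55.
  S^{-1} = (1/det) · [[d, -b], [-b, a]] = [[0.8344, 0.106],
 [0.106, 0.1722]].

Step 4 — quadratic form (x̄ - mu_0)^T · S^{-1} · (x̄ - mu_0):
  S^{-1} · (x̄ - mu_0) = (0.0795, -0.3709),
  (x̄ - mu_0)^T · [...] = (0.4)·(0.0795) + (-2.4)·(-0.3709) = 0.9219.

Step 5 — scale by n: T² = 5 · 0.9219 = 4.6093.

T² ≈ 4.6093


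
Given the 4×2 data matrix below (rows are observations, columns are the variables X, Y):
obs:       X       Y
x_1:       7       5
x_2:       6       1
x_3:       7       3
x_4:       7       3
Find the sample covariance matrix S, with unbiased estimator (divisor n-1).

Step 1 — column means:
  mean(X) = (7 + 6 + 7 + 7) / 4 = 27/4 = 6.75
  mean(Y) = (5 + 1 + 3 + 3) / 4 = 12/4 = 3

Step 2 — sample covariance S[i,j] = (1/(n-1)) · Σ_k (x_{k,i} - mean_i) · (x_{k,j} - mean_j), with n-1 = 3.
  S[X,X] = ((0.25)·(0.25) + (-0.75)·(-0.75) + (0.25)·(0.25) + (0.25)·(0.25)) / 3 = 0.75/3 = 0.25
  S[X,Y] = ((0.25)·(2) + (-0.75)·(-2) + (0.25)·(0) + (0.25)·(0)) / 3 = 2/3 = 0.6667
  S[Y,Y] = ((2)·(2) + (-2)·(-2) + (0)·(0) + (0)·(0)) / 3 = 8/3 = 2.6667

S is symmetric (S[j,i] = S[i,j]). Assembling:

S = [[0.25, 0.6667],
 [0.6667, 2.6667]]


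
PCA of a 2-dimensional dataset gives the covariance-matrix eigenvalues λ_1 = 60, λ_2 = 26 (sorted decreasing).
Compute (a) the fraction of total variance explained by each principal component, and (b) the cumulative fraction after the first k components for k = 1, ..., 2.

Step 1 — total variance = trace(Sigma) = Σ λ_i = 60 + 26 = 86.

Step 2 — fraction explained by component i = λ_i / Σ λ:
  PC1: 60/86 = 0.6977
  PC2: 26/86 = 0.3023

Step 3 — cumulative fraction after k components = (λ_1 + ... + λ_k) / Σ λ:
  k = 1: 60/86 = 0.6977
  k = 2: (60 + 26)/86 = 86/86 = 1

Summary (fraction, with percent):

explained: PC1 0.6977 (69.77%), PC2 0.3023 (30.23%);  cumulative: 0.6977, 1


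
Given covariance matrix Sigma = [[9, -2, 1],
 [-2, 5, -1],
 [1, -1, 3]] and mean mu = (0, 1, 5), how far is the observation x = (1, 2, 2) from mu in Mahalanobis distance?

Step 1 — centre the observation: (x - mu) = (1, 1, -3).

Step 2 — invert Sigma (cofactor / det for 3×3, or solve directly):
  Sigma^{-1} = [[0.1239, 0.0442, -0.0265],
 [0.0442, 0.2301, 0.0619],
 [-0.0265, 0.0619, 0.3628]].

Step 3 — form the quadratic (x - mu)^T · Sigma^{-1} · (x - mu):
  Sigma^{-1} · (x - mu) = (0.2478, 0.0885, -1.0531).
  (x - mu)^T · [Sigma^{-1} · (x - mu)] = (1)·(0.2478) + (1)·(0.0885) + (-3)·(-1.0531) = 3.4956.

Step 4 — take square root: d = √(3.4956) ≈ 1.8696.

d(x, mu) = √(3.4956) ≈ 1.8696


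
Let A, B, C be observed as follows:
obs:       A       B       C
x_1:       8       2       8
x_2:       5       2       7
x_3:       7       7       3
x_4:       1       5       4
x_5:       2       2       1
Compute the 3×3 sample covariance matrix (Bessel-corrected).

Step 1 — column means:
  mean(A) = (8 + 5 + 7 + 1 + 2) / 5 = 23/5 = 4.6
  mean(B) = (2 + 2 + 7 + 5 + 2) / 5 = 18/5 = 3.6
  mean(C) = (8 + 7 + 3 + 4 + 1) / 5 = 23/5 = 4.6

Step 2 — sample covariance S[i,j] = (1/(n-1)) · Σ_k (x_{k,i} - mean_i) · (x_{k,j} - mean_j), with n-1 = 4.
  S[A,A] = ((3.4)·(3.4) + (0.4)·(0.4) + (2.4)·(2.4) + (-3.6)·(-3.6) + (-2.6)·(-2.6)) / 4 = 37.2/4 = 9.3
  S[A,B] = ((3.4)·(-1.6) + (0.4)·(-1.6) + (2.4)·(3.4) + (-3.6)·(1.4) + (-2.6)·(-1.6)) / 4 = 1.2/4 = 0.3
  S[A,C] = ((3.4)·(3.4) + (0.4)·(2.4) + (2.4)·(-1.6) + (-3.6)·(-0.6) + (-2.6)·(-3.6)) / 4 = 20.2/4 = 5.05
  S[B,B] = ((-1.6)·(-1.6) + (-1.6)·(-1.6) + (3.4)·(3.4) + (1.4)·(1.4) + (-1.6)·(-1.6)) / 4 = 21.2/4 = 5.3
  S[B,C] = ((-1.6)·(3.4) + (-1.6)·(2.4) + (3.4)·(-1.6) + (1.4)·(-0.6) + (-1.6)·(-3.6)) / 4 = -9.8/4 = -2.45
  S[C,C] = ((3.4)·(3.4) + (2.4)·(2.4) + (-1.6)·(-1.6) + (-0.6)·(-0.6) + (-3.6)·(-3.6)) / 4 = 33.2/4 = 8.3

S is symmetric (S[j,i] = S[i,j]). Assembling:

S = [[9.3, 0.3, 5.05],
 [0.3, 5.3, -2.45],
 [5.05, -2.45, 8.3]]


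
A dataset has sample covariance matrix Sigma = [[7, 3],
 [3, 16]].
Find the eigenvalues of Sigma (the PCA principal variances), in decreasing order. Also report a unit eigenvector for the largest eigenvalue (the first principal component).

Step 1 — characteristic polynomial of 2×2 Sigma:
  det(Sigma - λI) = λ² - trace · λ + det = 0.
  trace = 7 + 16 = 23, det = 7·16 - (3)² = 103.
Step 2 — discriminant:
  Δ = trace² - 4·det = 529 - 412 = 117.
Step 3 — eigenvalues:
  λ = (trace ± √Δ)/2 = (23 ± 10.8167)/2,
  λ_1 = 16.9083,  λ_2 = 6.0917.

Step 4 — unit eigenvector for λ_1: solve (Sigma - λ_1 I)v = 0. First row:
  (7 - 16.9083)·v_x + (3)·v_y = 0, i.e. (-9.9083)·v_x + (3)·v_y = 0,
  so v ∝ (b, λ_1 - a) = (3, 9.9083) = u.
  ||u|| = √((3)² + (9.9083)²) = √(107.1749) ≈ 10.3525,
  v_1 = u/||u|| ≈ (0.2898, 0.9571) (||v_1|| = 1).

λ_1 = 16.9083,  λ_2 = 6.0917;  v_1 ≈ (0.2898, 0.9571)


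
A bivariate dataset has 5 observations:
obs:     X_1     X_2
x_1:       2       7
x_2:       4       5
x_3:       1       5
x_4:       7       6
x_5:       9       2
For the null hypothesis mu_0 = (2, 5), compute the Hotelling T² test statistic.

Step 1 — sample mean vector:
  mean(X_1) = (2 + 4 + 1 + 7 + 9) / 5 = 23/5 = 4.6
  mean(X_2) = (7 + 5 + 5 + 6 + 2) / 5 = 25/5 = 5
  x̄ = (4.6, 5),  deviation x̄ - mu_0 = (4.6, 5) - (2, 5) = (2.6, 0).

Step 2 — sample covariance matrix, S[i,j] = (1/(n-1)) · Σ_k (x_{k,i} - mean_i) · (x_{k,j} - mean_j), divisor n-1 = 4:
  S[X_1,X_1] = ((-2.6)·(-2.6) + (-0.6)·(-0.6) + (-3.6)·(-3.6) + (2.4)·(2.4) + (4.4)·(4.4)) / 4 = 45.2/4 = 11.3
  S[X_1,X_2] = ((-2.6)·(2) + (-0.6)·(0) + (-3.6)·(0) + (2.4)·(1) + (4.4)·(-3)) / 4 = -16/4 = -4
  S[X_2,X_2] = ((2)·(2) + (0)·(0) + (0)·(0) + (1)·(1) + (-3)·(-3)) / 4 = 14/4 = 3.5
  S = [[11.3, -4],
 [-4, 3.5]].

Step 3 — invert S. det(S) = 11.3·3.5 - (-4)² = 23.55.
  S^{-1} = (1/det) · [[d, -b], [-b, a]] = [[0.1486, 0.1699],
 [0.1699, 0.4798]].

Step 4 — quadratic form (x̄ - mu_0)^T · S^{-1} · (x̄ - mu_0):
  S^{-1} · (x̄ - mu_0) = (0.3864, 0.4416),
  (x̄ - mu_0)^T · [...] = (2.6)·(0.3864) + (0)·(0.4416) = 1.0047.

Step 5 — scale by n: T² = 5 · 1.0047 = 5.0234.

T² ≈ 5.0234


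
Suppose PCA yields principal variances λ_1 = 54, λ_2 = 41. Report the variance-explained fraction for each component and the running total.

Step 1 — total variance = trace(Sigma) = Σ λ_i = 54 + 41 = 95.

Step 2 — fraction explained by component i = λ_i / Σ λ:
  PC1: 54/95 = 0.5684
  PC2: 41/95 = 0.4316

Step 3 — cumulative fraction after k components = (λ_1 + ... + λ_k) / Σ λ:
  k = 1: 54/95 = 0.5684
  k = 2: (54 + 41)/95 = 95/95 = 1

Summary (fraction, with percent):

explained: PC1 0.5684 (56.84%), PC2 0.4316 (43.16%);  cumulative: 0.5684, 1


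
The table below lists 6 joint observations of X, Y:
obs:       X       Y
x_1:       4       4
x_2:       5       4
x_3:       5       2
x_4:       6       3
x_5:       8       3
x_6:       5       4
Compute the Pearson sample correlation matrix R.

Step 1 — column means:
  mean(X) = (4 + 5 + 5 + 6 + 8 + 5) / 6 = 33/6 = 5.5
  mean(Y) = (4 + 4 + 2 + 3 + 3 + 4) / 6 = 20/6 = 3.3333

Step 2 — sample variances and covariances s[i,j] = (1/(n-1)) · Σ_k (x_{k,i} - mean_i) · (x_{k,j} - mean_j), with n-1 = 5:
  s[X,X] = ((-1.5)·(-1.5) + (-0.5)·(-0.5) + (-0.5)·(-0.5) + (0.5)·(0.5) + (2.5)·(2.5) + (-0.5)·(-0.5)) / 5 = 9.5/5 = 1.9
  s[X,Y] = ((-1.5)·(0.6667) + (-0.5)·(0.6667) + (-0.5)·(-1.3333) + (0.5)·(-0.3333) + (2.5)·(-0.3333) + (-0.5)·(0.6667)) / 5 = -2/5 = -0.4
  s[Y,Y] = ((0.6667)·(0.6667) + (0.6667)·(0.6667) + (-1.3333)·(-1.3333) + (-0.3333)·(-0.3333) + (-0.3333)·(-0.3333) + (0.6667)·(0.6667)) / 5 = 3.3333/5 = 0.6667
  Sample standard deviations s_i = √(s[i,i]):
  s(X) = √(1.9) = 1.3784
  s(Y) = √(0.6667) = 0.8165

Step 3 — r_{ij} = s_{ij} / (s_i · s_j):
  r[X,X] = 1 (diagonal).
  r[X,Y] = -0.4 / (1.3784 · 0.8165) = -0.4 / 1.1255 = -0.3554
  r[Y,Y] = 1 (diagonal).

R is symmetric with unit diagonal. Assembling:

R = [[1, -0.3554],
 [-0.3554, 1]]


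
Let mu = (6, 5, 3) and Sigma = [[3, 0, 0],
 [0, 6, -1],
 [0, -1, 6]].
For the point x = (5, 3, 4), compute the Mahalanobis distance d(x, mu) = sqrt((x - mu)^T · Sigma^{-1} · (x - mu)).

Step 1 — centre the observation: (x - mu) = (-1, -2, 1).

Step 2 — invert Sigma (cofactor / det for 3×3, or solve directly):
  Sigma^{-1} = [[0.3333, 0, 0],
 [0, 0.1714, 0.0286],
 [0, 0.0286, 0.1714]].

Step 3 — form the quadratic (x - mu)^T · Sigma^{-1} · (x - mu):
  Sigma^{-1} · (x - mu) = (-0.3333, -0.3143, 0.1143).
  (x - mu)^T · [Sigma^{-1} · (x - mu)] = (-1)·(-0.3333) + (-2)·(-0.3143) + (1)·(0.1143) = 1.0762.

Step 4 — take square root: d = √(1.0762) ≈ 1.0374.

d(x, mu) = √(1.0762) ≈ 1.0374


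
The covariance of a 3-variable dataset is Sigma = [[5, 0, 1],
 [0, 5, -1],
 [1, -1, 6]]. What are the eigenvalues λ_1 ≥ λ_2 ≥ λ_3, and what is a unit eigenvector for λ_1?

Step 1 — characteristic polynomial p(λ) = det(λI - Sigma) = λ³ - tr·λ² + c_1·λ - det, where tr = trace, c_1 = sum of the principal 2×2 minors, det = det(Sigma):
  tr = 5 + 5 + 6 = 16,
  c_1 = (5·5 - (0)²) + (5·6 - (1)²) + (5·6 - (-1)²) = 25 + 29 + 29 = 83,
  det = 5·(5·6 - (-1)²) - (0)·((0)·6 - (-1)·(1)) + (1)·((0)·(-1) - 5·(1)) = 5·(29) - (0)·(1) + (1)·(-5) = 140.
  So p(λ) = λ³ - 16λ² + 83λ - 140.
Step 2 — look for an integer root (rational root theorem: any rational root is an integer divisor of 140). Testing λ = 4:
  p(4) = 64 - 256 + 332 - 140 = 0  ✓
  Dividing out (λ - 4): p(λ) = (λ - 4)(λ² - 12λ + 35).
Step 3 — remaining eigenvalues from the quadratic λ² - 12λ + 35 = 0:
  Δ = 12² - 4·35 = 144 - 140 = 4,  λ = (12 ± √4)/2 = (12 ± 2)/2 = 7 or 5.
  Sorted: λ_1 = 7,  λ_2 = 5,  λ_3 = 4  (check: sum = 16 = tr ✓).

Step 4 — unit eigenvector for λ_1 = 7: v spans the null space of (Sigma - λ_1 I), whose rows are
  r_1 = (-2, 0, 1),  r_2 = (0, -2, -1),  r_3 = (1, -1, -1).
  v is orthogonal to every row, so take v ∝ r_1 × r_2 = ((0)·(-1) - (1)·(-2), (1)·(0) - (-2)·(-1), (-2)·(-2) - (0)·(0)) = (2, -2, 4).
  Rescale (divide by 2): u = (1, -1, 2).
  ||u|| = √((1)² + (-1)² + (2)²) = √(6) ≈ 2.4495,  v_1 = u/||u|| ≈ (0.4082, -0.4082, 0.8165) (||v_1|| = 1).

λ_1 = 7,  λ_2 = 5,  λ_3 = 4;  v_1 ≈ (0.4082, -0.4082, 0.8165)


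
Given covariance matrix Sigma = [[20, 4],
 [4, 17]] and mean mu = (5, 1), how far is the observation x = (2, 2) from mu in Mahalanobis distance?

Step 1 — centre the observation: (x - mu) = (-3, 1).

Step 2 — invert Sigma. det(Sigma) = 20·17 - (4)² = 324.
  Sigma^{-1} = (1/det) · [[d, -b], [-b, a]] = [[0.0525, -0.0123],
 [-0.0123, 0.0617]].

Step 3 — form the quadratic (x - mu)^T · Sigma^{-1} · (x - mu):
  Sigma^{-1} · (x - mu) = (-0.1698, 0.0988).
  (x - mu)^T · [Sigma^{-1} · (x - mu)] = (-3)·(-0.1698) + (1)·(0.0988) = 0.608.

Step 4 — take square root: d = √(0.608) ≈ 0.7798.

d(x, mu) = √(0.608) ≈ 0.7798


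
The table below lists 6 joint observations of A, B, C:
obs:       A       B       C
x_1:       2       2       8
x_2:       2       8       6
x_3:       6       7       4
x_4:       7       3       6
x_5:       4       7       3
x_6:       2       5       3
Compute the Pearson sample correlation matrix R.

Step 1 — column means:
  mean(A) = (2 + 2 + 6 + 7 + 4 + 2) / 6 = 23/6 = 3.8333
  mean(B) = (2 + 8 + 7 + 3 + 7 + 5) / 6 = 32/6 = 5.3333
  mean(C) = (8 + 6 + 4 + 6 + 3 + 3) / 6 = 30/6 = 5

Step 2 — sample variances and covariances s[i,j] = (1/(n-1)) · Σ_k (x_{k,i} - mean_i) · (x_{k,j} - mean_j), with n-1 = 5:
  s[A,A] = ((-1.8333)·(-1.8333) + (-1.8333)·(-1.8333) + (2.1667)·(2.1667) + (3.1667)·(3.1667) + (0.1667)·(0.1667) + (-1.8333)·(-1.8333)) / 5 = 24.8333/5 = 4.9667
  s[A,B] = ((-1.8333)·(-3.3333) + (-1.8333)·(2.6667) + (2.1667)·(1.6667) + (3.1667)·(-2.3333) + (0.1667)·(1.6667) + (-1.8333)·(-0.3333)) / 5 = -1.6667/5 = -0.3333
  s[A,C] = ((-1.8333)·(3) + (-1.8333)·(1) + (2.1667)·(-1) + (3.1667)·(1) + (0.1667)·(-2) + (-1.8333)·(-2)) / 5 = -3/5 = -0.6
  s[B,B] = ((-3.3333)·(-3.3333) + (2.6667)·(2.6667) + (1.6667)·(1.6667) + (-2.3333)·(-2.3333) + (1.6667)·(1.6667) + (-0.3333)·(-0.3333)) / 5 = 29.3333/5 = 5.8667
  s[B,C] = ((-3.3333)·(3) + (2.6667)·(1) + (1.6667)·(-1) + (-2.3333)·(1) + (1.6667)·(-2) + (-0.3333)·(-2)) / 5 = -14/5 = -2.8
  s[C,C] = ((3)·(3) + (1)·(1) + (-1)·(-1) + (1)·(1) + (-2)·(-2) + (-2)·(-2)) / 5 = 20/5 = 4
  Sample standard deviations s_i = √(s[i,i]):
  s(A) = √(4.9667) = 2.2286
  s(B) = √(5.8667) = 2.4221
  s(C) = √(4) = 2

Step 3 — r_{ij} = s_{ij} / (s_i · s_j):
  r[A,A] = 1 (diagonal).
  r[A,B] = -0.3333 / (2.2286 · 2.4221) = -0.3333 / 5.3979 = -0.0618
  r[A,C] = -0.6 / (2.2286 · 2) = -0.6 / 4.4572 = -0.1346
  r[B,B] = 1 (diagonal).
  r[B,C] = -2.8 / (2.4221 · 2) = -2.8 / 4.8442 = -0.578
  r[C,C] = 1 (diagonal).

R is symmetric with unit diagonal. Assembling:

R = [[1, -0.0618, -0.1346],
 [-0.0618, 1, -0.578],
 [-0.1346, -0.578, 1]]


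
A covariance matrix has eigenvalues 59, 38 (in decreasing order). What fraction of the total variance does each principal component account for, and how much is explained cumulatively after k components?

Step 1 — total variance = trace(Sigma) = Σ λ_i = 59 + 38 = 97.

Step 2 — fraction explained by component i = λ_i / Σ λ:
  PC1: 59/97 = 0.6082
  PC2: 38/97 = 0.3918

Step 3 — cumulative fraction after k components = (λ_1 + ... + λ_k) / Σ λ:
  k = 1: 59/97 = 0.6082
  k = 2: (59 + 38)/97 = 97/97 = 1

Summary (fraction, with percent):

explained: PC1 0.6082 (60.82%), PC2 0.3918 (39.18%);  cumulative: 0.6082, 1


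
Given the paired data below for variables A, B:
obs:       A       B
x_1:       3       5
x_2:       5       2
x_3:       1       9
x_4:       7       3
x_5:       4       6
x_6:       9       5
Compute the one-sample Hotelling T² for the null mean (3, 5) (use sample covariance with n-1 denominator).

Step 1 — sample mean vector:
  mean(A) = (3 + 5 + 1 + 7 + 4 + 9) / 6 = 29/6 = 4.8333
  mean(B) = (5 + 2 + 9 + 3 + 6 + 5) / 6 = 30/6 = 5
  x̄ = (4.8333, 5),  deviation x̄ - mu_0 = (4.8333, 5) - (3, 5) = (1.8333, 0).

Step 2 — sample covariance matrix, S[i,j] = (1/(n-1)) · Σ_k (x_{k,i} - mean_i) · (x_{k,j} - mean_j), divisor n-1 = 5:
  S[A,A] = ((-1.8333)·(-1.8333) + (0.1667)·(0.1667) + (-3.8333)·(-3.8333) + (2.1667)·(2.1667) + (-0.8333)·(-0.8333) + (4.1667)·(4.1667)) / 5 = 40.8333/5 = 8.1667
  S[A,B] = ((-1.8333)·(0) + (0.1667)·(-3) + (-3.8333)·(4) + (2.1667)·(-2) + (-0.8333)·(1) + (4.1667)·(0)) / 5 = -21/5 = -4.2
  S[B,B] = ((0)·(0) + (-3)·(-3) + (4)·(4) + (-2)·(-2) + (1)·(1) + (0)·(0)) / 5 = 30/5 = 6
  S = [[8.1667, -4.2],
 [-4.2, 6]].

Step 3 — invert S. det(S) = 8.1667·6 - (-4.2)² = 31.36.
  S^{-1} = (1/det) · [[d, -b], [-b, a]] = [[0.1913, 0.1339],
 [0.1339, 0.2604]].

Step 4 — quadratic form (x̄ - mu_0)^T · S^{-1} · (x̄ - mu_0):
  S^{-1} · (x̄ - mu_0) = (0.3508, 0.2455),
  (x̄ - mu_0)^T · [...] = (1.8333)·(0.3508) + (0)·(0.2455) = 0.6431.

Step 5 — scale by n: T² = 6 · 0.6431 = 3.8584.

T² ≈ 3.8584


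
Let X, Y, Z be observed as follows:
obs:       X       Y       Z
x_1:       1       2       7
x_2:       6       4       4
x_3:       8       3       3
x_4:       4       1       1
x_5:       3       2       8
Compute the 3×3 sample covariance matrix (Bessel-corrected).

Step 1 — column means:
  mean(X) = (1 + 6 + 8 + 4 + 3) / 5 = 22/5 = 4.4
  mean(Y) = (2 + 4 + 3 + 1 + 2) / 5 = 12/5 = 2.4
  mean(Z) = (7 + 4 + 3 + 1 + 8) / 5 = 23/5 = 4.6

Step 2 — sample covariance S[i,j] = (1/(n-1)) · Σ_k (x_{k,i} - mean_i) · (x_{k,j} - mean_j), with n-1 = 4.
  S[X,X] = ((-3.4)·(-3.4) + (1.6)·(1.6) + (3.6)·(3.6) + (-0.4)·(-0.4) + (-1.4)·(-1.4)) / 4 = 29.2/4 = 7.3
  S[X,Y] = ((-3.4)·(-0.4) + (1.6)·(1.6) + (3.6)·(0.6) + (-0.4)·(-1.4) + (-1.4)·(-0.4)) / 4 = 7.2/4 = 1.8
  S[X,Z] = ((-3.4)·(2.4) + (1.6)·(-0.6) + (3.6)·(-1.6) + (-0.4)·(-3.6) + (-1.4)·(3.4)) / 4 = -18.2/4 = -4.55
  S[Y,Y] = ((-0.4)·(-0.4) + (1.6)·(1.6) + (0.6)·(0.6) + (-1.4)·(-1.4) + (-0.4)·(-0.4)) / 4 = 5.2/4 = 1.3
  S[Y,Z] = ((-0.4)·(2.4) + (1.6)·(-0.6) + (0.6)·(-1.6) + (-1.4)·(-3.6) + (-0.4)·(3.4)) / 4 = 0.8/4 = 0.2
  S[Z,Z] = ((2.4)·(2.4) + (-0.6)·(-0.6) + (-1.6)·(-1.6) + (-3.6)·(-3.6) + (3.4)·(3.4)) / 4 = 33.2/4 = 8.3

S is symmetric (S[j,i] = S[i,j]). Assembling:

S = [[7.3, 1.8, -4.55],
 [1.8, 1.3, 0.2],
 [-4.55, 0.2, 8.3]]


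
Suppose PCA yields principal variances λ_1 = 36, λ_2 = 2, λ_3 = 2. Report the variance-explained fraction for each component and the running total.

Step 1 — total variance = trace(Sigma) = Σ λ_i = 36 + 2 + 2 = 40.

Step 2 — fraction explained by component i = λ_i / Σ λ:
  PC1: 36/40 = 0.9
  PC2: 2/40 = 0.05
  PC3: 2/40 = 0.05

Step 3 — cumulative fraction after k components = (λ_1 + ... + λ_k) / Σ λ:
  k = 1: 36/40 = 0.9
  k = 2: (36 + 2)/40 = 38/40 = 0.95
  k = 3: (36 + 2 + 2)/40 = 40/40 = 1

Summary (fraction, with percent):

explained: PC1 0.9 (90%), PC2 0.05 (5%), PC3 0.05 (5%);  cumulative: 0.9, 0.95, 1


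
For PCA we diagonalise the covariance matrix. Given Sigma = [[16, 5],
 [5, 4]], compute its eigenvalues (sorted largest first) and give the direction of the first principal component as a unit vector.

Step 1 — characteristic polynomial of 2×2 Sigma:
  det(Sigma - λI) = λ² - trace · λ + det = 0.
  trace = 16 + 4 = 20, det = 16·4 - (5)² = 39.
Step 2 — discriminant:
  Δ = trace² - 4·det = 400 - 156 = 244.
Step 3 — eigenvalues:
  λ = (trace ± √Δ)/2 = (20 ± 15.6205)/2,
  λ_1 = 17.8102,  λ_2 = 2.1898.

Step 4 — unit eigenvector for λ_1: solve (Sigma - λ_1 I)v = 0. First row:
  (16 - 17.8102)·v_x + (5)·v_y = 0, i.e. (-1.8102)·v_x + (5)·v_y = 0,
  so v ∝ (b, λ_1 - a) = (5, 1.8102) = u.
  ||u|| = √((5)² + (1.8102)²) = √(28.277) ≈ 5.3176,
  v_1 = u/||u|| ≈ (0.9403, 0.3404) (||v_1|| = 1).

λ_1 = 17.8102,  λ_2 = 2.1898;  v_1 ≈ (0.9403, 0.3404)


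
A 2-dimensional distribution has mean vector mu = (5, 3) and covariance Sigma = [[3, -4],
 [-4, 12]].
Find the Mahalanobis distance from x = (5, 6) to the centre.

Step 1 — centre the observation: (x - mu) = (0, 3).

Step 2 — invert Sigma. det(Sigma) = 3·12 - (-4)² = 20.
  Sigma^{-1} = (1/det) · [[d, -b], [-b, a]] = [[0.6, 0.2],
 [0.2, 0.15]].

Step 3 — form the quadratic (x - mu)^T · Sigma^{-1} · (x - mu):
  Sigma^{-1} · (x - mu) = (0.6, 0.45).
  (x - mu)^T · [Sigma^{-1} · (x - mu)] = (0)·(0.6) + (3)·(0.45) = 1.35.

Step 4 — take square root: d = √(1.35) ≈ 1.1619.

d(x, mu) = √(1.35) ≈ 1.1619


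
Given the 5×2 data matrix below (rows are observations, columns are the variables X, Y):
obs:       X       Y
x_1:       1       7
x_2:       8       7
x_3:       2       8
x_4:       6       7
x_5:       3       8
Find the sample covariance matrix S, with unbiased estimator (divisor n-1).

Step 1 — column means:
  mean(X) = (1 + 8 + 2 + 6 + 3) / 5 = 20/5 = 4
  mean(Y) = (7 + 7 + 8 + 7 + 8) / 5 = 37/5 = 7.4

Step 2 — sample covariance S[i,j] = (1/(n-1)) · Σ_k (x_{k,i} - mean_i) · (x_{k,j} - mean_j), with n-1 = 4.
  S[X,X] = ((-3)·(-3) + (4)·(4) + (-2)·(-2) + (2)·(2) + (-1)·(-1)) / 4 = 34/4 = 8.5
  S[X,Y] = ((-3)·(-0.4) + (4)·(-0.4) + (-2)·(0.6) + (2)·(-0.4) + (-1)·(0.6)) / 4 = -3/4 = -0.75
  S[Y,Y] = ((-0.4)·(-0.4) + (-0.4)·(-0.4) + (0.6)·(0.6) + (-0.4)·(-0.4) + (0.6)·(0.6)) / 4 = 1.2/4 = 0.3

S is symmetric (S[j,i] = S[i,j]). Assembling:

S = [[8.5, -0.75],
 [-0.75, 0.3]]


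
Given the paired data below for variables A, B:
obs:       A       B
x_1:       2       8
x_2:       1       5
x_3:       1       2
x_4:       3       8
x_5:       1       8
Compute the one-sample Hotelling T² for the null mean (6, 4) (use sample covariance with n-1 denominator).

Step 1 — sample mean vector:
  mean(A) = (2 + 1 + 1 + 3 + 1) / 5 = 8/5 = 1.6
  mean(B) = (8 + 5 + 2 + 8 + 8) / 5 = 31/5 = 6.2
  x̄ = (1.6, 6.2),  deviation x̄ - mu_0 = (1.6, 6.2) - (6, 4) = (-4.4, 2.2).

Step 2 — sample covariance matrix, S[i,j] = (1/(n-1)) · Σ_k (x_{k,i} - mean_i) · (x_{k,j} - mean_j), divisor n-1 = 4:
  S[A,A] = ((0.4)·(0.4) + (-0.6)·(-0.6) + (-0.6)·(-0.6) + (1.4)·(1.4) + (-0.6)·(-0.6)) / 4 = 3.2/4 = 0.8
  S[A,B] = ((0.4)·(1.8) + (-0.6)·(-1.2) + (-0.6)·(-4.2) + (1.4)·(1.8) + (-0.6)·(1.8)) / 4 = 5.4/4 = 1.35
  S[B,B] = ((1.8)·(1.8) + (-1.2)·(-1.2) + (-4.2)·(-4.2) + (1.8)·(1.8) + (1.8)·(1.8)) / 4 = 28.8/4 = 7.2
  S = [[0.8, 1.35],
 [1.35, 7.2]].

Step 3 — invert S. det(S) = 0.8·7.2 - (1.35)² = 3.9375.
  S^{-1} = (1/det) · [[d, -b], [-b, a]] = [[1.8286, -0.3429],
 [-0.3429, 0.2032]].

Step 4 — quadratic form (x̄ - mu_0)^T · S^{-1} · (x̄ - mu_0):
  S^{-1} · (x̄ - mu_0) = (-8.8, 1.9556),
  (x̄ - mu_0)^T · [...] = (-4.4)·(-8.8) + (2.2)·(1.9556) = 43.0222.

Step 5 — scale by n: T² = 5 · 43.0222 = 215.1111.

T² ≈ 215.1111


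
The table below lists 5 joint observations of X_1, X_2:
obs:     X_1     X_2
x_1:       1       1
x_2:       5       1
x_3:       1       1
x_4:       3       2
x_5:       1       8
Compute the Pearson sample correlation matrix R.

Step 1 — column means:
  mean(X_1) = (1 + 5 + 1 + 3 + 1) / 5 = 11/5 = 2.2
  mean(X_2) = (1 + 1 + 1 + 2 + 8) / 5 = 13/5 = 2.6

Step 2 — sample variances and covariances s[i,j] = (1/(n-1)) · Σ_k (x_{k,i} - mean_i) · (x_{k,j} - mean_j), with n-1 = 4:
  s[X_1,X_1] = ((-1.2)·(-1.2) + (2.8)·(2.8) + (-1.2)·(-1.2) + (0.8)·(0.8) + (-1.2)·(-1.2)) / 4 = 12.8/4 = 3.2
  s[X_1,X_2] = ((-1.2)·(-1.6) + (2.8)·(-1.6) + (-1.2)·(-1.6) + (0.8)·(-0.6) + (-1.2)·(5.4)) / 4 = -7.6/4 = -1.9
  s[X_2,X_2] = ((-1.6)·(-1.6) + (-1.6)·(-1.6) + (-1.6)·(-1.6) + (-0.6)·(-0.6) + (5.4)·(5.4)) / 4 = 37.2/4 = 9.3
  Sample standard deviations s_i = √(s[i,i]):
  s(X_1) = √(3.2) = 1.7889
  s(X_2) = √(9.3) = 3.0496

Step 3 — r_{ij} = s_{ij} / (s_i · s_j):
  r[X_1,X_1] = 1 (diagonal).
  r[X_1,X_2] = -1.9 / (1.7889 · 3.0496) = -1.9 / 5.4553 = -0.3483
  r[X_2,X_2] = 1 (diagonal).

R is symmetric with unit diagonal. Assembling:

R = [[1, -0.3483],
 [-0.3483, 1]]


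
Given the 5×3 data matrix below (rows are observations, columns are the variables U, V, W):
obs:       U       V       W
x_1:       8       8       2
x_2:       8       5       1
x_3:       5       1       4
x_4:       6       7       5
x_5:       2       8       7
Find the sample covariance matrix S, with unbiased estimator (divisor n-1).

Step 1 — column means:
  mean(U) = (8 + 8 + 5 + 6 + 2) / 5 = 29/5 = 5.8
  mean(V) = (8 + 5 + 1 + 7 + 8) / 5 = 29/5 = 5.8
  mean(W) = (2 + 1 + 4 + 5 + 7) / 5 = 19/5 = 3.8

Step 2 — sample covariance S[i,j] = (1/(n-1)) · Σ_k (x_{k,i} - mean_i) · (x_{k,j} - mean_j), with n-1 = 4.
  S[U,U] = ((2.2)·(2.2) + (2.2)·(2.2) + (-0.8)·(-0.8) + (0.2)·(0.2) + (-3.8)·(-3.8)) / 4 = 24.8/4 = 6.2
  S[U,V] = ((2.2)·(2.2) + (2.2)·(-0.8) + (-0.8)·(-4.8) + (0.2)·(1.2) + (-3.8)·(2.2)) / 4 = -1.2/4 = -0.3
  S[U,W] = ((2.2)·(-1.8) + (2.2)·(-2.8) + (-0.8)·(0.2) + (0.2)·(1.2) + (-3.8)·(3.2)) / 4 = -22.2/4 = -5.55
  S[V,V] = ((2.2)·(2.2) + (-0.8)·(-0.8) + (-4.8)·(-4.8) + (1.2)·(1.2) + (2.2)·(2.2)) / 4 = 34.8/4 = 8.7
  S[V,W] = ((2.2)·(-1.8) + (-0.8)·(-2.8) + (-4.8)·(0.2) + (1.2)·(1.2) + (2.2)·(3.2)) / 4 = 5.8/4 = 1.45
  S[W,W] = ((-1.8)·(-1.8) + (-2.8)·(-2.8) + (0.2)·(0.2) + (1.2)·(1.2) + (3.2)·(3.2)) / 4 = 22.8/4 = 5.7

S is symmetric (S[j,i] = S[i,j]). Assembling:

S = [[6.2, -0.3, -5.55],
 [-0.3, 8.7, 1.45],
 [-5.55, 1.45, 5.7]]


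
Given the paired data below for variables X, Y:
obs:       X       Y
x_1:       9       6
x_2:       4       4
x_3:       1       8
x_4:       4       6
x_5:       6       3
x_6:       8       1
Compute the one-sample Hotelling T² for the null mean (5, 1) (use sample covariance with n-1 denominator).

Step 1 — sample mean vector:
  mean(X) = (9 + 4 + 1 + 4 + 6 + 8) / 6 = 32/6 = 5.3333
  mean(Y) = (6 + 4 + 8 + 6 + 3 + 1) / 6 = 28/6 = 4.6667
  x̄ = (5.3333, 4.6667),  deviation x̄ - mu_0 = (5.3333, 4.6667) - (5, 1) = (0.3333, 3.6667).

Step 2 — sample covariance matrix, S[i,j] = (1/(n-1)) · Σ_k (x_{k,i} - mean_i) · (x_{k,j} - mean_j), divisor n-1 = 5:
  S[X,X] = ((3.6667)·(3.6667) + (-1.3333)·(-1.3333) + (-4.3333)·(-4.3333) + (-1.3333)·(-1.3333) + (0.6667)·(0.6667) + (2.6667)·(2.6667)) / 5 = 43.3333/5 = 8.6667
  S[X,Y] = ((3.6667)·(1.3333) + (-1.3333)·(-0.6667) + (-4.3333)·(3.3333) + (-1.3333)·(1.3333) + (0.6667)·(-1.6667) + (2.6667)·(-3.6667)) / 5 = -21.3333/5 = -4.2667
  S[Y,Y] = ((1.3333)·(1.3333) + (-0.6667)·(-0.6667) + (3.3333)·(3.3333) + (1.3333)·(1.3333) + (-1.6667)·(-1.6667) + (-3.6667)·(-3.6667)) / 5 = 31.3333/5 = 6.2667
  S = [[8.6667, -4.2667],
 [-4.2667, 6.2667]].

Step 3 — invert S. det(S) = 8.6667·6.2667 - (-4.2667)² = 36.1067.
  S^{-1} = (1/det) · [[d, -b], [-b, a]] = [[0.1736, 0.1182],
 [0.1182, 0.24]].

Step 4 — quadratic form (x̄ - mu_0)^T · S^{-1} · (x̄ - mu_0):
  S^{-1} · (x̄ - mu_0) = (0.4911, 0.9195),
  (x̄ - mu_0)^T · [...] = (0.3333)·(0.4911) + (3.6667)·(0.9195) = 3.5352.

Step 5 — scale by n: T² = 6 · 3.5352 = 21.2112.

T² ≈ 21.2112


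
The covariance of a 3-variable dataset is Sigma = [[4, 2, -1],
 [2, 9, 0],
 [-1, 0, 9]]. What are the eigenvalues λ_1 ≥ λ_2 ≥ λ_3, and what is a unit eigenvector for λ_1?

Step 1 — characteristic polynomial p(λ) = det(λI - Sigma) = λ³ - tr·λ² + c_1·λ - det, where tr = trace, c_1 = sum of the principal 2×2 minors, det = det(Sigma):
  tr = 4 + 9 + 9 = 22,
  c_1 = (4·9 - (2)²) + (4·9 - (-1)²) + (9·9 - (0)²) = 32 + 35 + 81 = 148,
  det = 4·(9·9 - (0)²) - (2)·((2)·9 - (0)·(-1)) + (-1)·((2)·(0) - 9·(-1)) = 4·(81) - (2)·(18) + (-1)·(9) = 279.
  So p(λ) = λ³ - 22λ² + 148λ - 279.
Step 2 — look for an integer root (rational root theorem: any rational root is an integer divisor of 279). Testing λ = 9:
  p(9) = 729 - 1782 + 1332 - 279 = 0  ✓
  Dividing out (λ - 9): p(λ) = (λ - 9)(λ² - 13λ + 31).
Step 3 — remaining eigenvalues from the quadratic λ² - 13λ + 31 = 0:
  Δ = 13² - 4·31 = 169 - 124 = 45,  λ = (13 ± √45)/2 = (13 ± 6.7082)/2 ≈ 9.8541 or 3.1459.
  Sorted: λ_1 = 9.8541,  λ_2 = 9,  λ_3 = 3.1459  (check: sum = 22 = tr ✓).

Step 4 — unit eigenvector for λ_1 ≈ 9.8541: v spans the null space of (Sigma - λ_1 I), whose rows are
  r_1 = (-5.8541, 2, -1),  r_2 = (2, -0.8541, 0),  r_3 = (-1, 0, -0.8541).
  v is orthogonal to every row, so take v ∝ r_1 × r_2 = ((2)·(0) - (-1)·(-0.8541), (-1)·(2) - (-5.8541)·(0), (-5.8541)·(-0.8541) - (2)·(2)) ≈ (-0.8541, -2, 1).
  Rescale (multiply by -1 so the first nonzero entry is positive): u = (0.8541, 2, -1).
  ||u|| = √((0.8541)² + (2)² + (-1)²) = √(5.7295) ≈ 2.3936,  v_1 = u/||u|| ≈ (0.3568, 0.8355, -0.4178) (||v_1|| = 1).

λ_1 = 9.8541,  λ_2 = 9,  λ_3 = 3.1459;  v_1 ≈ (0.3568, 0.8355, -0.4178)


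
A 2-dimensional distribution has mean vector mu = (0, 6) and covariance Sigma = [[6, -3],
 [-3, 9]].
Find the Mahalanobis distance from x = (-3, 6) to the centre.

Step 1 — centre the observation: (x - mu) = (-3, 0).

Step 2 — invert Sigma. det(Sigma) = 6·9 - (-3)² = 45.
  Sigma^{-1} = (1/det) · [[d, -b], [-b, a]] = [[0.2, 0.0667],
 [0.0667, 0.1333]].

Step 3 — form the quadratic (x - mu)^T · Sigma^{-1} · (x - mu):
  Sigma^{-1} · (x - mu) = (-0.6, -0.2).
  (x - mu)^T · [Sigma^{-1} · (x - mu)] = (-3)·(-0.6) + (0)·(-0.2) = 1.8.

Step 4 — take square root: d = √(1.8) ≈ 1.3416.

d(x, mu) = √(1.8) ≈ 1.3416


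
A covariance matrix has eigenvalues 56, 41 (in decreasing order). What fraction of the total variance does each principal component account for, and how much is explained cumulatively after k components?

Step 1 — total variance = trace(Sigma) = Σ λ_i = 56 + 41 = 97.

Step 2 — fraction explained by component i = λ_i / Σ λ:
  PC1: 56/97 = 0.5773
  PC2: 41/97 = 0.4227

Step 3 — cumulative fraction after k components = (λ_1 + ... + λ_k) / Σ λ:
  k = 1: 56/97 = 0.5773
  k = 2: (56 + 41)/97 = 97/97 = 1

Summary (fraction, with percent):

explained: PC1 0.5773 (57.73%), PC2 0.4227 (42.27%);  cumulative: 0.5773, 1


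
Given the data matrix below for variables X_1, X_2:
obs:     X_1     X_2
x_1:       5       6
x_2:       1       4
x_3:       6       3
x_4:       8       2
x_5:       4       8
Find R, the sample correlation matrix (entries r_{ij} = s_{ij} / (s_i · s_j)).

Step 1 — column means:
  mean(X_1) = (5 + 1 + 6 + 8 + 4) / 5 = 24/5 = 4.8
  mean(X_2) = (6 + 4 + 3 + 2 + 8) / 5 = 23/5 = 4.6

Step 2 — sample variances and covariances s[i,j] = (1/(n-1)) · Σ_k (x_{k,i} - mean_i) · (x_{k,j} - mean_j), with n-1 = 4:
  s[X_1,X_1] = ((0.2)·(0.2) + (-3.8)·(-3.8) + (1.2)·(1.2) + (3.2)·(3.2) + (-0.8)·(-0.8)) / 4 = 26.8/4 = 6.7
  s[X_1,X_2] = ((0.2)·(1.4) + (-3.8)·(-0.6) + (1.2)·(-1.6) + (3.2)·(-2.6) + (-0.8)·(3.4)) / 4 = -10.4/4 = -2.6
  s[X_2,X_2] = ((1.4)·(1.4) + (-0.6)·(-0.6) + (-1.6)·(-1.6) + (-2.6)·(-2.6) + (3.4)·(3.4)) / 4 = 23.2/4 = 5.8
  Sample standard deviations s_i = √(s[i,i]):
  s(X_1) = √(6.7) = 2.5884
  s(X_2) = √(5.8) = 2.4083

Step 3 — r_{ij} = s_{ij} / (s_i · s_j):
  r[X_1,X_1] = 1 (diagonal).
  r[X_1,X_2] = -2.6 / (2.5884 · 2.4083) = -2.6 / 6.2338 = -0.4171
  r[X_2,X_2] = 1 (diagonal).

R is symmetric with unit diagonal. Assembling:

R = [[1, -0.4171],
 [-0.4171, 1]]


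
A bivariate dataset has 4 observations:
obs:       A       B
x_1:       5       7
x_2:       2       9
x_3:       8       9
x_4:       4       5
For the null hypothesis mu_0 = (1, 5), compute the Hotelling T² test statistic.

Step 1 — sample mean vector:
  mean(A) = (5 + 2 + 8 + 4) / 4 = 19/4 = 4.75
  mean(B) = (7 + 9 + 9 + 5) / 4 = 30/4 = 7.5
  x̄ = (4.75, 7.5),  deviation x̄ - mu_0 = (4.75, 7.5) - (1, 5) = (3.75, 2.5).

Step 2 — sample covariance matrix, S[i,j] = (1/(n-1)) · Σ_k (x_{k,i} - mean_i) · (x_{k,j} - mean_j), divisor n-1 = 3:
  S[A,A] = ((0.25)·(0.25) + (-2.75)·(-2.75) + (3.25)·(3.25) + (-0.75)·(-0.75)) / 3 = 18.75/3 = 6.25
  S[A,B] = ((0.25)·(-0.5) + (-2.75)·(1.5) + (3.25)·(1.5) + (-0.75)·(-2.5)) / 3 = 2.5/3 = 0.8333
  S[B,B] = ((-0.5)·(-0.5) + (1.5)·(1.5) + (1.5)·(1.5) + (-2.5)·(-2.5)) / 3 = 11/3 = 3.6667
  S = [[6.25, 0.8333],
 [0.8333, 3.6667]].

Step 3 — invert S. det(S) = 6.25·3.6667 - (0.8333)² = 22.2222.
  S^{-1} = (1/det) · [[d, -b], [-b, a]] = [[0.165, -0.0375],
 [-0.0375, 0.2812]].

Step 4 — quadratic form (x̄ - mu_0)^T · S^{-1} · (x̄ - mu_0):
  S^{-1} · (x̄ - mu_0) = (0.525, 0.5625),
  (x̄ - mu_0)^T · [...] = (3.75)·(0.525) + (2.5)·(0.5625) = 3.375.

Step 5 — scale by n: T² = 4 · 3.375 = 13.5.

T² ≈ 13.5


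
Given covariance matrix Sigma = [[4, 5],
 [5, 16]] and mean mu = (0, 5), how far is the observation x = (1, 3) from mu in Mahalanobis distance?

Step 1 — centre the observation: (x - mu) = (1, -2).

Step 2 — invert Sigma. det(Sigma) = 4·16 - (5)² = 39.
  Sigma^{-1} = (1/det) · [[d, -b], [-b, a]] = [[0.4103, -0.1282],
 [-0.1282, 0.1026]].

Step 3 — form the quadratic (x - mu)^T · Sigma^{-1} · (x - mu):
  Sigma^{-1} · (x - mu) = (0.6667, -0.3333).
  (x - mu)^T · [Sigma^{-1} · (x - mu)] = (1)·(0.6667) + (-2)·(-0.3333) = 1.3333.

Step 4 — take square root: d = √(1.3333) ≈ 1.1547.

d(x, mu) = √(1.3333) ≈ 1.1547


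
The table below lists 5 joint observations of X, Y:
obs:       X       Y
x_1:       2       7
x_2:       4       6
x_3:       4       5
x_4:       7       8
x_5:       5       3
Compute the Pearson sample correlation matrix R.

Step 1 — column means:
  mean(X) = (2 + 4 + 4 + 7 + 5) / 5 = 22/5 = 4.4
  mean(Y) = (7 + 6 + 5 + 8 + 3) / 5 = 29/5 = 5.8

Step 2 — sample variances and covariances s[i,j] = (1/(n-1)) · Σ_k (x_{k,i} - mean_i) · (x_{k,j} - mean_j), with n-1 = 4:
  s[X,X] = ((-2.4)·(-2.4) + (-0.4)·(-0.4) + (-0.4)·(-0.4) + (2.6)·(2.6) + (0.6)·(0.6)) / 4 = 13.2/4 = 3.3
  s[X,Y] = ((-2.4)·(1.2) + (-0.4)·(0.2) + (-0.4)·(-0.8) + (2.6)·(2.2) + (0.6)·(-2.8)) / 4 = 1.4/4 = 0.35
  s[Y,Y] = ((1.2)·(1.2) + (0.2)·(0.2) + (-0.8)·(-0.8) + (2.2)·(2.2) + (-2.8)·(-2.8)) / 4 = 14.8/4 = 3.7
  Sample standard deviations s_i = √(s[i,i]):
  s(X) = √(3.3) = 1.8166
  s(Y) = √(3.7) = 1.9235

Step 3 — r_{ij} = s_{ij} / (s_i · s_j):
  r[X,X] = 1 (diagonal).
  r[X,Y] = 0.35 / (1.8166 · 1.9235) = 0.35 / 3.4943 = 0.1002
  r[Y,Y] = 1 (diagonal).

R is symmetric with unit diagonal. Assembling:

R = [[1, 0.1002],
 [0.1002, 1]]


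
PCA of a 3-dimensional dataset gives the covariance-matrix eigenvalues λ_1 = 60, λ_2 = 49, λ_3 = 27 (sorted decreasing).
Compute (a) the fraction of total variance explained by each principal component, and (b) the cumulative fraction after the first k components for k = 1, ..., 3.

Step 1 — total variance = trace(Sigma) = Σ λ_i = 60 + 49 + 27 = 136.

Step 2 — fraction explained by component i = λ_i / Σ λ:
  PC1: 60/136 = 0.4412
  PC2: 49/136 = 0.3603
  PC3: 27/136 = 0.1985

Step 3 — cumulative fraction after k components = (λ_1 + ... + λ_k) / Σ λ:
  k = 1: 60/136 = 0.4412
  k = 2: (60 + 49)/136 = 109/136 = 0.8015
  k = 3: (60 + 49 + 27)/136 = 136/136 = 1

Summary (fraction, with percent):

explained: PC1 0.4412 (44.12%), PC2 0.3603 (36.03%), PC3 0.1985 (19.85%);  cumulative: 0.4412, 0.8015, 1


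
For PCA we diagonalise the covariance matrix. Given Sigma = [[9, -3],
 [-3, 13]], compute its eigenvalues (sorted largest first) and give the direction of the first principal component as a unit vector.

Step 1 — characteristic polynomial of 2×2 Sigma:
  det(Sigma - λI) = λ² - trace · λ + det = 0.
  trace = 9 + 13 = 22, det = 9·13 - (-3)² = 108.
Step 2 — discriminant:
  Δ = trace² - 4·det = 484 - 432 = 52.
Step 3 — eigenvalues:
  λ = (trace ± √Δ)/2 = (22 ± 7.2111)/2,
  λ_1 = 14.6056,  λ_2 = 7.3944.

Step 4 — unit eigenvector for λ_1: solve (Sigma - λ_1 I)v = 0. First row:
  (9 - 14.6056)·v_x + (-3)·v_y = 0, i.e. (-5.6056)·v_x + (-3)·v_y = 0,
  so v ∝ (b, λ_1 - a) = (-3, 5.6056); multiply by -1 so the first entry is positive: u = (3, -5.6056).
  ||u|| = √((3)² + (-5.6056)²) = √(40.4222) ≈ 6.3578,
  v_1 = u/||u|| ≈ (0.4719, -0.8817) (||v_1|| = 1).

λ_1 = 14.6056,  λ_2 = 7.3944;  v_1 ≈ (0.4719, -0.8817)


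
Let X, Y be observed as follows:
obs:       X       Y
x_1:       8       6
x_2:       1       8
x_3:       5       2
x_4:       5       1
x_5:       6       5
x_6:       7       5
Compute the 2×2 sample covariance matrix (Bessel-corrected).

Step 1 — column means:
  mean(X) = (8 + 1 + 5 + 5 + 6 + 7) / 6 = 32/6 = 5.3333
  mean(Y) = (6 + 8 + 2 + 1 + 5 + 5) / 6 = 27/6 = 4.5

Step 2 — sample covariance S[i,j] = (1/(n-1)) · Σ_k (x_{k,i} - mean_i) · (x_{k,j} - mean_j), with n-1 = 5.
  S[X,X] = ((2.6667)·(2.6667) + (-4.3333)·(-4.3333) + (-0.3333)·(-0.3333) + (-0.3333)·(-0.3333) + (0.6667)·(0.6667) + (1.6667)·(1.6667)) / 5 = 29.3333/5 = 5.8667
  S[X,Y] = ((2.6667)·(1.5) + (-4.3333)·(3.5) + (-0.3333)·(-2.5) + (-0.3333)·(-3.5) + (0.6667)·(0.5) + (1.6667)·(0.5)) / 5 = -8/5 = -1.6
  S[Y,Y] = ((1.5)·(1.5) + (3.5)·(3.5) + (-2.5)·(-2.5) + (-3.5)·(-3.5) + (0.5)·(0.5) + (0.5)·(0.5)) / 5 = 33.5/5 = 6.7

S is symmetric (S[j,i] = S[i,j]). Assembling:

S = [[5.8667, -1.6],
 [-1.6, 6.7]]


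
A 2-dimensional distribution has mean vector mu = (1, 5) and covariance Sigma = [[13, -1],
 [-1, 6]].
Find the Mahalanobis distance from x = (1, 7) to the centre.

Step 1 — centre the observation: (x - mu) = (0, 2).

Step 2 — invert Sigma. det(Sigma) = 13·6 - (-1)² = 77.
  Sigma^{-1} = (1/det) · [[d, -b], [-b, a]] = [[0.0779, 0.013],
 [0.013, 0.1688]].

Step 3 — form the quadratic (x - mu)^T · Sigma^{-1} · (x - mu):
  Sigma^{-1} · (x - mu) = (0.026, 0.3377).
  (x - mu)^T · [Sigma^{-1} · (x - mu)] = (0)·(0.026) + (2)·(0.3377) = 0.6753.

Step 4 — take square root: d = √(0.6753) ≈ 0.8218.

d(x, mu) = √(0.6753) ≈ 0.8218


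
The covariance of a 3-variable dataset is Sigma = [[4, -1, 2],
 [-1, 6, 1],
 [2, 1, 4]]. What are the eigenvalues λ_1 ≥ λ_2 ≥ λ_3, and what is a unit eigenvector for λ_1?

Step 1 — characteristic polynomial p(λ) = det(λI - Sigma) = λ³ - tr·λ² + c_1·λ - det, where tr = trace, c_1 = sum of the principal 2×2 minors, det = det(Sigma):
  tr = 4 + 6 + 4 = 14,
  c_1 = (4·6 - (-1)²) + (4·4 - (2)²) + (6·4 - (1)²) = 23 + 12 + 23 = 58,
  det = 4·(6·4 - (1)²) - (-1)·((-1)·4 - (1)·(2)) + (2)·((-1)·(1) - 6·(2)) = 4·(23) - (-1)·(-6) + (2)·(-13) = 60.
  So p(λ) = λ³ - 14λ² + 58λ - 60.
Step 2 — look for an integer root (rational root theorem: any rational root is an integer divisor of 60). Testing λ = 6:
  p(6) = 216 - 504 + 348 - 60 = 0  ✓
  Dividing out (λ - 6): p(λ) = (λ - 6)(λ² - 8λ + 10).
Step 3 — remaining eigenvalues from the quadratic λ² - 8λ + 10 = 0:
  Δ = 8² - 4·10 = 64 - 40 = 24,  λ = (8 ± √24)/2 = (8 ± 4.899)/2 ≈ 6.4495 or 1.5505.
  Sorted: λ_1 = 6.4495,  λ_2 = 6,  λ_3 = 1.5505  (check: sum = 14 = tr ✓).

Step 4 — unit eigenvector for λ_1 ≈ 6.4495: v spans the null space of (Sigma - λ_1 I), whose rows are
  r_1 = (-2.4495, -1, 2),  r_2 = (-1, -0.4495, 1),  r_3 = (2, 1, -2.4495).
  v is orthogonal to every row, so take v ∝ r_1 × r_2 = ((-1)·(1) - (2)·(-0.4495), (2)·(-1) - (-2.4495)·(1), (-2.4495)·(-0.4495) - (-1)·(-1)) ≈ (-0.101, 0.4495, 0.101).
  Rescale (multiply by -1 so the first nonzero entry is positive): u = (0.101, -0.4495, -0.101).
  ||u|| = √((0.101)² + (-0.4495)² + (-0.101)²) = √(0.2225) ≈ 0.4716,  v_1 = u/||u|| ≈ (0.2142, -0.953, -0.2142) (||v_1|| = 1).

λ_1 = 6.4495,  λ_2 = 6,  λ_3 = 1.5505;  v_1 ≈ (0.2142, -0.953, -0.2142)
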